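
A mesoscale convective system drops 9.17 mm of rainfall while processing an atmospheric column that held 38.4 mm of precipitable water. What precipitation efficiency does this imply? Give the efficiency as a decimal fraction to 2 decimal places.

ε ≈ 0.24

ε = rainfall / PW = 9.17 / 38.4 = 0.24.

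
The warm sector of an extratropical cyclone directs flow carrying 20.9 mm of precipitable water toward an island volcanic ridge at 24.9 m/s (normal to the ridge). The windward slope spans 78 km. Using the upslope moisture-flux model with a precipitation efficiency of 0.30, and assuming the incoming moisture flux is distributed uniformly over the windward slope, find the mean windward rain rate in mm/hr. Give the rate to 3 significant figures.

Incoming column moisture flux per unit ridge length: F = V × PW = 24.9 × 20.9 = 520.41 mm·m/s.
Spread over the 78 km slope with efficiency ε = 0.30: R = ε·F/W = 0.30 × 520.41 / 78000 m = 2.002e-03 mm/s.
R = 2.002e-03 × 3600 = 7.21 mm/hr.

R ≈ 7.21 mm/hr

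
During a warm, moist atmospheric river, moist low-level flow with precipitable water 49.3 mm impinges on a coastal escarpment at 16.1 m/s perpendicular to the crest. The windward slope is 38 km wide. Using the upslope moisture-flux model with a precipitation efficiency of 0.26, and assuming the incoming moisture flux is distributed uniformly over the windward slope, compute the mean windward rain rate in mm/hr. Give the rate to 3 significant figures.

Incoming column moisture flux per unit ridge length: F = V × PW = 16.1 × 49.3 = 793.73 mm·m/s.
Spread over the 38 km slope with efficiency ε = 0.26: R = ε·F/W = 0.26 × 793.73 / 38000 m = 5.431e-03 mm/s.
R = 5.431e-03 × 3600 = 19.6 mm/hr.

R ≈ 19.6 mm/hr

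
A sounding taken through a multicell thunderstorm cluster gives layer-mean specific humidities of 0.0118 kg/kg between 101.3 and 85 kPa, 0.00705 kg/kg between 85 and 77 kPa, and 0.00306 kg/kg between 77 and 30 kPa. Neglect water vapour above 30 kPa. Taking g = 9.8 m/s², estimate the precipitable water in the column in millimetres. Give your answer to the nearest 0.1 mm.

PW ≈ 40.1 mm

Precipitable water is the column-integrated vapour mass per unit area: PW = (1/g) Σ q̄ Δp, with q in kg/kg and Δp in Pa (1 kg/m² of water = 1 mm).
Layer 101.3–85 kPa: Δp = 163 hPa = 16300 Pa, q̄ = 0.0118 kg/kg → 0.0118 × 16300 / 9.8 = 19.63 mm
Layer 85–77 kPa: Δp = 80 hPa = 8000 Pa, q̄ = 0.00705 kg/kg → 0.00705 × 8000 / 9.8 = 5.76 mm
Layer 77–30 kPa: Δp = 470 hPa = 47000 Pa, q̄ = 0.00306 kg/kg → 0.00306 × 47000 / 9.8 = 14.68 mm
PW = 19.63 + 5.76 + 14.68 = 40.07 ≈ 40.1 mm.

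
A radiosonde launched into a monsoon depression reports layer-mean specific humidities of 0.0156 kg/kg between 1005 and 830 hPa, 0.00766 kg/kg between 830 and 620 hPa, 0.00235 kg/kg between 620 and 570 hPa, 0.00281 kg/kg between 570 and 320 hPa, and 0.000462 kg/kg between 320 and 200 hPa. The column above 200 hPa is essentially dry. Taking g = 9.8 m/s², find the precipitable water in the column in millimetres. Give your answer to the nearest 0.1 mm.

Precipitable water is the column-integrated vapour mass per unit area: PW = (1/g) Σ q̄ Δp, with q in kg/kg and Δp in Pa (1 kg/m² of water = 1 mm).
Layer 1005–830 hPa: Δp = 175 hPa = 17500 Pa, q̄ = 0.0156 kg/kg → 0.0156 × 17500 / 9.8 = 27.86 mm
Layer 830–620 hPa: Δp = 210 hPa = 21000 Pa, q̄ = 0.00766 kg/kg → 0.00766 × 21000 / 9.8 = 16.41 mm
Layer 620–570 hPa: Δp = 50 hPa = 5000 Pa, q̄ = 0.00235 kg/kg → 0.00235 × 5000 / 9.8 = 1.20 mm
Layer 570–320 hPa: Δp = 250 hPa = 25000 Pa, q̄ = 0.00281 kg/kg → 0.00281 × 25000 / 9.8 = 7.17 mm
Layer 320–200 hPa: Δp = 120 hPa = 12000 Pa, q̄ = 0.000462 kg/kg → 0.000462 × 12000 / 9.8 = 0.57 mm
PW = 27.86 + 16.41 + 1.20 + 7.17 + 0.57 = 53.21 ≈ 53.2 mm.

PW ≈ 53.2 mm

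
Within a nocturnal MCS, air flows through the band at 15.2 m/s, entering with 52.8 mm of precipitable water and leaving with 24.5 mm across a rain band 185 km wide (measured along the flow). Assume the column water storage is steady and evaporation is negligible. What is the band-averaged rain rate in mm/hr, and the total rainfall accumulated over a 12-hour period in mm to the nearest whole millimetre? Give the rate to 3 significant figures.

Column moisture flux per unit crosswind length is F = V × PW.
Inflow: F_in = 15.2 × 52.8 = 802.56 mm·m/s
Outflow: F_out = 15.2 × 24.5 = 372.4 mm·m/s
Steady-state rate R = (F_in − F_out)/L = (802.56 − 372.4) / 185000 m = 2.325e-03 mm/s.
R = 2.325e-03 × 3600 = 8.37 mm/hr.
Over 12 h: total = 8.37 × 12 = 100.44 ≈ 100 mm.

R ≈ 8.37 mm/hr; total ≈ 100 mm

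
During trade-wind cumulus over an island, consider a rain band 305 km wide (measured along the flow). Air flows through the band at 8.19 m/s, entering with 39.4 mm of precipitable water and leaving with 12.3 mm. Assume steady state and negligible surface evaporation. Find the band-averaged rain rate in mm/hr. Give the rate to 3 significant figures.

R ≈ 2.62 mm/hr

Column moisture flux per unit crosswind length is F = V × PW.
Inflow: F_in = 8.19 × 39.4 = 322.686 mm·m/s
Outflow: F_out = 8.19 × 12.3 = 100.737 mm·m/s
Steady-state rate R = (F_in − F_out)/L = (322.686 − 100.737) / 305000 m = 7.277e-04 mm/s.
R = 7.277e-04 × 3600 = 2.62 mm/hr.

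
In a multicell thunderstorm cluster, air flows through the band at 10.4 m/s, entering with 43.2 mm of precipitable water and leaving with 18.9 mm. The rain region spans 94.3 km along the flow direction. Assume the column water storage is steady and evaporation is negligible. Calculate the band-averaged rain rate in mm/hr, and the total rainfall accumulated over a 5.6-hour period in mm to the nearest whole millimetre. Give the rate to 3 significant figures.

Column moisture flux per unit crosswind length is F = V × PW.
Inflow: F_in = 10.4 × 43.2 = 449.28 mm·m/s
Outflow: F_out = 10.4 × 18.9 = 196.56 mm·m/s
Steady-state rate R = (F_in − F_out)/L = (449.28 − 196.56) / 94300 m = 2.680e-03 mm/s.
R = 2.680e-03 × 3600 = 9.65 mm/hr.
Over 5.6 h: total = 9.65 × 5.6 = 54.04 ≈ 54 mm.

R ≈ 9.65 mm/hr; total ≈ 54 mm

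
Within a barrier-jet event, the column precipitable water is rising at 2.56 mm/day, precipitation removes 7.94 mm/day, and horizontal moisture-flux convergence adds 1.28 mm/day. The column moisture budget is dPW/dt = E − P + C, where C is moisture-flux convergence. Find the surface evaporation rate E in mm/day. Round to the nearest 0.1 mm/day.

E ≈ 9.2 mm/day

dPW/dt = +2.56 mm/day.
E = dPW/dt + P − C = (+2.56) + 7.94 − (1.28) = 9.2 mm/day.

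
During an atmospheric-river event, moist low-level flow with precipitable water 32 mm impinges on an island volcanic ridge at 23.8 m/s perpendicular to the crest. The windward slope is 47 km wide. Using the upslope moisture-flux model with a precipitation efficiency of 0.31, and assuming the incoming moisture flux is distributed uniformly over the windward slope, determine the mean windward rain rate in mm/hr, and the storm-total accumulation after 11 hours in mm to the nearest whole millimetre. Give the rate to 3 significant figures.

Incoming column moisture flux per unit ridge length: F = V × PW = 23.8 × 32 = 761.6 mm·m/s.
Spread over the 47 km slope with efficiency ε = 0.31: R = ε·F/W = 0.31 × 761.6 / 47000 m = 5.023e-03 mm/s.
R = 5.023e-03 × 3600 = 18.1 mm/hr.
Over 11 h: total = 18.1 × 11 = 199.1 ≈ 199 mm.

R ≈ 18.1 mm/hr; total ≈ 199 mm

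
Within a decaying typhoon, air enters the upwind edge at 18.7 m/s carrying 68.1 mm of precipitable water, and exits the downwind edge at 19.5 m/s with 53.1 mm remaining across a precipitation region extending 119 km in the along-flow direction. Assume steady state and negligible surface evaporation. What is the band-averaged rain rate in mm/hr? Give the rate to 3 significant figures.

Column moisture flux per unit crosswind length is F = V × PW.
Inflow: F_in = 18.7 × 68.1 = 1273.47 mm·m/s
Outflow: F_out = 19.5 × 53.1 = 1035.45 mm·m/s
Steady-state rate R = (F_in − F_out)/L = (1273.47 − 1035.45) / 119000 m = 2.000e-03 mm/s.
R = 2.000e-03 × 3600 = 7.20 mm/hr.

R ≈ 7.20 mm/hr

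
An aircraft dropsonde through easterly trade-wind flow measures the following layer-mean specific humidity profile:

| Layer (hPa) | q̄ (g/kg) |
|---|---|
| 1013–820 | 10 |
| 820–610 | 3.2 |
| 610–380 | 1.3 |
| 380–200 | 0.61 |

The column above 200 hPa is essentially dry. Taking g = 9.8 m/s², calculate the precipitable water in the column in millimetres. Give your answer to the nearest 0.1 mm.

Precipitable water is the column-integrated vapour mass per unit area: PW = (1/g) Σ q̄ Δp, with q in kg/kg and Δp in Pa (1 kg/m² of water = 1 mm).
Layer 1013–820 hPa: Δp = 193 hPa = 19300 Pa, q̄ = 0.01 kg/kg → 0.01 × 19300 / 9.8 = 19.69 mm
Layer 820–610 hPa: Δp = 210 hPa = 21000 Pa, q̄ = 0.0032 kg/kg → 0.0032 × 21000 / 9.8 = 6.86 mm
Layer 610–380 hPa: Δp = 230 hPa = 23000 Pa, q̄ = 0.0013 kg/kg → 0.0013 × 23000 / 9.8 = 3.05 mm
Layer 380–200 hPa: Δp = 180 hPa = 18000 Pa, q̄ = 0.00061 kg/kg → 0.00061 × 18000 / 9.8 = 1.12 mm
PW = 19.69 + 6.86 + 3.05 + 1.12 = 30.72 ≈ 30.7 mm.

PW ≈ 30.7 mm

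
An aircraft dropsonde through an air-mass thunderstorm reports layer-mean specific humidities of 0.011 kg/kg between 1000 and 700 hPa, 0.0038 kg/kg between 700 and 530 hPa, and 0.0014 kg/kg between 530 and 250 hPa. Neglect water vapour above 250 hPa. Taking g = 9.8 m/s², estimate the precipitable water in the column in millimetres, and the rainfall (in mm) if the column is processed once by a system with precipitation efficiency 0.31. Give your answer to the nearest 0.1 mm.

Precipitable water is the column-integrated vapour mass per unit area: PW = (1/g) Σ q̄ Δp, with q in kg/kg and Δp in Pa (1 kg/m² of water = 1 mm).
Layer 1000–700 hPa: Δp = 300 hPa = 30000 Pa, q̄ = 0.011 kg/kg → 0.011 × 30000 / 9.8 = 33.67 mm
Layer 700–530 hPa: Δp = 170 hPa = 17000 Pa, q̄ = 0.0038 kg/kg → 0.0038 × 17000 / 9.8 = 6.59 mm
Layer 530–250 hPa: Δp = 280 hPa = 28000 Pa, q̄ = 0.0014 kg/kg → 0.0014 × 28000 / 9.8 = 4.00 mm
PW = 33.67 + 6.59 + 4.00 = 44.26 ≈ 44.3 mm.
Rainfall = ε × PW = 0.31 × 44.3 = 13.7 mm.

PW ≈ 44.3 mm; rainfall ≈ 13.7 mm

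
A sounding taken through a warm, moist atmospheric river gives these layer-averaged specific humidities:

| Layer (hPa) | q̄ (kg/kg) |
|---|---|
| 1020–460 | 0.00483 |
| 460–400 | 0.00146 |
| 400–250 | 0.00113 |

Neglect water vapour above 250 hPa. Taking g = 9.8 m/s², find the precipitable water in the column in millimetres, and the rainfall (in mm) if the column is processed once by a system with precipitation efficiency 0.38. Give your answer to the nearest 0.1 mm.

Precipitable water is the column-integrated vapour mass per unit area: PW = (1/g) Σ q̄ Δp, with q in kg/kg and Δp in Pa (1 kg/m² of water = 1 mm).
Layer 1020–460 hPa: Δp = 560 hPa = 56000 Pa, q̄ = 0.00483 kg/kg → 0.00483 × 56000 / 9.8 = 27.60 mm
Layer 460–400 hPa: Δp = 60 hPa = 6000 Pa, q̄ = 0.00146 kg/kg → 0.00146 × 6000 / 9.8 = 0.89 mm
Layer 400–250 hPa: Δp = 150 hPa = 15000 Pa, q̄ = 0.00113 kg/kg → 0.00113 × 15000 / 9.8 = 1.73 mm
PW = 27.60 + 0.89 + 1.73 = 30.22 ≈ 30.2 mm.
Rainfall = ε × PW = 0.38 × 30.2 = 11.5 mm.

PW ≈ 30.2 mm; rainfall ≈ 11.5 mm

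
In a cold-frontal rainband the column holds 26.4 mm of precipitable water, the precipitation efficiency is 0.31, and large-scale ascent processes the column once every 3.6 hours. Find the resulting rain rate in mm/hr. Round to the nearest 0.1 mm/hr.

Each overturning extracts ε × PW = 0.31 × 26.4 = 8.184 mm.
Rate = ε·PW / τ = 8.184 / 3.6 h = 2.3 mm/hr.

R ≈ 2.3 mm/hr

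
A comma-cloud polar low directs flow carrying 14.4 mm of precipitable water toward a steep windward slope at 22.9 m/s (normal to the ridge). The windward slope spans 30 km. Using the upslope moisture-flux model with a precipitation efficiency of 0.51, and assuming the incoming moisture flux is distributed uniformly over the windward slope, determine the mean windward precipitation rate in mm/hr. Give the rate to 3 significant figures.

Incoming column moisture flux per unit ridge length: F = V × PW = 22.9 × 14.4 = 329.76 mm·m/s.
Spread over the 30 km slope with efficiency ε = 0.51: R = ε·F/W = 0.51 × 329.76 / 30000 m = 5.606e-03 mm/s.
R = 5.606e-03 × 3600 = 20.2 mm/hr.

R ≈ 20.2 mm/hr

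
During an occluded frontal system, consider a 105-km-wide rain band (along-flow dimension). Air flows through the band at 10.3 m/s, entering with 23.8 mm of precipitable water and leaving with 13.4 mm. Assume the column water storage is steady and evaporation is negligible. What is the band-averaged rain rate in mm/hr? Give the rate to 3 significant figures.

Column moisture flux per unit crosswind length is F = V × PW.
Inflow: F_in = 10.3 × 23.8 = 245.14 mm·m/s
Outflow: F_out = 10.3 × 13.4 = 138.02 mm·m/s
Steady-state rate R = (F_in − F_out)/L = (245.14 − 138.02) / 105000 m = 1.020e-03 mm/s.
R = 1.020e-03 × 3600 = 3.67 mm/hr.

R ≈ 3.67 mm/hr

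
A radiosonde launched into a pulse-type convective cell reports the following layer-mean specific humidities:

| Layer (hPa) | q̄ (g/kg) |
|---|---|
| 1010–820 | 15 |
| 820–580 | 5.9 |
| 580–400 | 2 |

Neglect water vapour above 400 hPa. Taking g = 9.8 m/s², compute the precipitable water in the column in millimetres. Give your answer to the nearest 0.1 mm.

PW ≈ 47.2 mm

Precipitable water is the column-integrated vapour mass per unit area: PW = (1/g) Σ q̄ Δp, with q in kg/kg and Δp in Pa (1 kg/m² of water = 1 mm).
Layer 1010–820 hPa: Δp = 190 hPa = 19000 Pa, q̄ = 0.015 kg/kg → 0.015 × 19000 / 9.8 = 29.08 mm
Layer 820–580 hPa: Δp = 240 hPa = 24000 Pa, q̄ = 0.0059 kg/kg → 0.0059 × 24000 / 9.8 = 14.45 mm
Layer 580–400 hPa: Δp = 180 hPa = 18000 Pa, q̄ = 0.002 kg/kg → 0.002 × 18000 / 9.8 = 3.67 mm
PW = 29.08 + 14.45 + 3.67 = 47.20 ≈ 47.2 mm.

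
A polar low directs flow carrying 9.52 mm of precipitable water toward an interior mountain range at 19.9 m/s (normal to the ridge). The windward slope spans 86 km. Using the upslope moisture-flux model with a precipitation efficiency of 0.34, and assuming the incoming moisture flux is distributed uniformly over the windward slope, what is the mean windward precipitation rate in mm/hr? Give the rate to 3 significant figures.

Incoming column moisture flux per unit ridge length: F = V × PW = 19.9 × 9.52 = 189.448 mm·m/s.
Spread over the 86 km slope with efficiency ε = 0.34: R = ε·F/W = 0.34 × 189.448 / 86000 m = 7.490e-04 mm/s.
R = 7.490e-04 × 3600 = 2.70 mm/hr.

R ≈ 2.70 mm/hr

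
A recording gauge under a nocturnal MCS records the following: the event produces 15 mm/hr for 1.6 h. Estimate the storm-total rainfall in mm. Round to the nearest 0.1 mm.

Total = Σ Rᵢ Δtᵢ = 15 × 1.6
      = 24 = 24.0 mm.

total ≈ 24.0 mm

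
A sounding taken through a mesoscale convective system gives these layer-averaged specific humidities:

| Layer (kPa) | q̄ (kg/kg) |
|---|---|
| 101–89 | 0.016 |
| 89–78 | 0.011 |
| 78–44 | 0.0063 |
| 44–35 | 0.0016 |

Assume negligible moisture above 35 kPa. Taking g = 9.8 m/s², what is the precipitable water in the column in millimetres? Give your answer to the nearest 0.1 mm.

Precipitable water is the column-integrated vapour mass per unit area: PW = (1/g) Σ q̄ Δp, with q in kg/kg and Δp in Pa (1 kg/m² of water = 1 mm).
Layer 101–89 kPa: Δp = 120 hPa = 12000 Pa, q̄ = 0.016 kg/kg → 0.016 × 12000 / 9.8 = 19.59 mm
Layer 89–78 kPa: Δp = 110 hPa = 11000 Pa, q̄ = 0.011 kg/kg → 0.011 × 11000 / 9.8 = 12.35 mm
Layer 78–44 kPa: Δp = 340 hPa = 34000 Pa, q̄ = 0.0063 kg/kg → 0.0063 × 34000 / 9.8 = 21.86 mm
Layer 44–35 kPa: Δp = 90 hPa = 9000 Pa, q̄ = 0.0016 kg/kg → 0.0016 × 9000 / 9.8 = 1.47 mm
PW = 19.59 + 12.35 + 21.86 + 1.47 = 55.27 ≈ 55.3 mm.

PW ≈ 55.3 mm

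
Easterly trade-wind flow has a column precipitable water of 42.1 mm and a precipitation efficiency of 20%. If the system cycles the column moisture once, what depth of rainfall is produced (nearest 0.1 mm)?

Rainfall = ε × PW = 0.20 × 42.1 = 8.4 mm.

rainfall ≈ 8.4 mm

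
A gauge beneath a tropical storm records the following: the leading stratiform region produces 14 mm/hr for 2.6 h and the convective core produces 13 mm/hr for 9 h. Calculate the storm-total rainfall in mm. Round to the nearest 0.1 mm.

total ≈ 153.4 mm

Total = Σ Rᵢ Δtᵢ = 14 × 2.6 + 13 × 9
      = 36.4 + 117 = 153.4 mm.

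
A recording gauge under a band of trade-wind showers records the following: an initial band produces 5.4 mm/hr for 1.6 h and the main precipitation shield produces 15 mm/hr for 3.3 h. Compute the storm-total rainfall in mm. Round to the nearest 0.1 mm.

Total = Σ Rᵢ Δtᵢ = 5.4 × 1.6 + 15 × 3.3
      = 8.64 + 49.5 = 58.1 mm.

total ≈ 58.1 mm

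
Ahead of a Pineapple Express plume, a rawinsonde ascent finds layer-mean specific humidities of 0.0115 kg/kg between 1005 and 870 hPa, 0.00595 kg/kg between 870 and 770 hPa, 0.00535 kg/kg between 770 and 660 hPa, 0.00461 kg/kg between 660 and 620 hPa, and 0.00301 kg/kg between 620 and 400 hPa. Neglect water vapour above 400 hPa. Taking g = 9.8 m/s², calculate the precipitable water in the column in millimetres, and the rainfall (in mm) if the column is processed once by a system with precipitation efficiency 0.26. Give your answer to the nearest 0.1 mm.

Precipitable water is the column-integrated vapour mass per unit area: PW = (1/g) Σ q̄ Δp, with q in kg/kg and Δp in Pa (1 kg/m² of water = 1 mm).
Layer 1005–870 hPa: Δp = 135 hPa = 13500 Pa, q̄ = 0.0115 kg/kg → 0.0115 × 13500 / 9.8 = 15.84 mm
Layer 870–770 hPa: Δp = 100 hPa = 10000 Pa, q̄ = 0.00595 kg/kg → 0.00595 × 10000 / 9.8 = 6.07 mm
Layer 770–660 hPa: Δp = 110 hPa = 11000 Pa, q̄ = 0.00535 kg/kg → 0.00535 × 11000 / 9.8 = 6.01 mm
Layer 660–620 hPa: Δp = 40 hPa = 4000 Pa, q̄ = 0.00461 kg/kg → 0.00461 × 4000 / 9.8 = 1.88 mm
Layer 620–400 hPa: Δp = 220 hPa = 22000 Pa, q̄ = 0.00301 kg/kg → 0.00301 × 22000 / 9.8 = 6.76 mm
PW = 15.84 + 6.07 + 6.01 + 1.88 + 6.76 = 36.56 ≈ 36.6 mm.
Rainfall = ε × PW = 0.26 × 36.6 = 9.5 mm.

PW ≈ 36.6 mm; rainfall ≈ 9.5 mm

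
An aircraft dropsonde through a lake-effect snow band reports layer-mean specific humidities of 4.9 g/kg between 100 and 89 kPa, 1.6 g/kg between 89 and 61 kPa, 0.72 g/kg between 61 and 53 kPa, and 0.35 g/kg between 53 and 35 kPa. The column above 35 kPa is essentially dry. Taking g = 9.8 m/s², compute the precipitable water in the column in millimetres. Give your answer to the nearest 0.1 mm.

PW ≈ 11.3 mm

Precipitable water is the column-integrated vapour mass per unit area: PW = (1/g) Σ q̄ Δp, with q in kg/kg and Δp in Pa (1 kg/m² of water = 1 mm).
Layer 100–89 kPa: Δp = 110 hPa = 11000 Pa, q̄ = 0.0049 kg/kg → 0.0049 × 11000 / 9.8 = 5.50 mm
Layer 89–61 kPa: Δp = 280 hPa = 28000 Pa, q̄ = 0.0016 kg/kg → 0.0016 × 28000 / 9.8 = 4.57 mm
Layer 61–53 kPa: Δp = 80 hPa = 8000 Pa, q̄ = 0.00072 kg/kg → 0.00072 × 8000 / 9.8 = 0.59 mm
Layer 53–35 kPa: Δp = 180 hPa = 18000 Pa, q̄ = 0.00035 kg/kg → 0.00035 × 18000 / 9.8 = 0.64 mm
PW = 5.50 + 4.57 + 0.59 + 0.64 = 11.30 ≈ 11.3 mm.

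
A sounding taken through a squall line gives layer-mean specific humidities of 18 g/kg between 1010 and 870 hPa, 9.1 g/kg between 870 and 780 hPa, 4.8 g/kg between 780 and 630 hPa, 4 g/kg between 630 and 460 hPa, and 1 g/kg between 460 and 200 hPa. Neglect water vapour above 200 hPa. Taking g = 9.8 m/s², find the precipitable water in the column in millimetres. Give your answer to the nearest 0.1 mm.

Precipitable water is the column-integrated vapour mass per unit area: PW = (1/g) Σ q̄ Δp, with q in kg/kg and Δp in Pa (1 kg/m² of water = 1 mm).
Layer 1010–870 hPa: Δp = 140 hPa = 14000 Pa, q̄ = 0.018 kg/kg → 0.018 × 14000 / 9.8 = 25.71 mm
Layer 870–780 hPa: Δp = 90 hPa = 9000 Pa, q̄ = 0.0091 kg/kg → 0.0091 × 9000 / 9.8 = 8.36 mm
Layer 780–630 hPa: Δp = 150 hPa = 15000 Pa, q̄ = 0.0048 kg/kg → 0.0048 × 15000 / 9.8 = 7.35 mm
Layer 630–460 hPa: Δp = 170 hPa = 17000 Pa, q̄ = 0.004 kg/kg → 0.004 × 17000 / 9.8 = 6.94 mm
Layer 460–200 hPa: Δp = 260 hPa = 26000 Pa, q̄ = 0.001 kg/kg → 0.001 × 26000 / 9.8 = 2.65 mm
PW = 25.71 + 8.36 + 7.35 + 6.94 + 2.65 = 51.01 ≈ 51.0 mm.

PW ≈ 51.0 mm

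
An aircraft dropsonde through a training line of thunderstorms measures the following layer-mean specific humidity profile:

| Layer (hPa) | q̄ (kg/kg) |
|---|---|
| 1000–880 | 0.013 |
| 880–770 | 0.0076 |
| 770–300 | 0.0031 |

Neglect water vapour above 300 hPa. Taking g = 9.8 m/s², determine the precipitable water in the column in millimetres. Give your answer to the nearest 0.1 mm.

Precipitable water is the column-integrated vapour mass per unit area: PW = (1/g) Σ q̄ Δp, with q in kg/kg and Δp in Pa (1 kg/m² of water = 1 mm).
Layer 1000–880 hPa: Δp = 120 hPa = 12000 Pa, q̄ = 0.013 kg/kg → 0.013 × 12000 / 9.8 = 15.92 mm
Layer 880–770 hPa: Δp = 110 hPa = 11000 Pa, q̄ = 0.0076 kg/kg → 0.0076 × 11000 / 9.8 = 8.53 mm
Layer 770–300 hPa: Δp = 470 hPa = 47000 Pa, q̄ = 0.0031 kg/kg → 0.0031 × 47000 / 9.8 = 14.87 mm
PW = 15.92 + 8.53 + 14.87 = 39.32 ≈ 39.3 mm.

PW ≈ 39.3 mm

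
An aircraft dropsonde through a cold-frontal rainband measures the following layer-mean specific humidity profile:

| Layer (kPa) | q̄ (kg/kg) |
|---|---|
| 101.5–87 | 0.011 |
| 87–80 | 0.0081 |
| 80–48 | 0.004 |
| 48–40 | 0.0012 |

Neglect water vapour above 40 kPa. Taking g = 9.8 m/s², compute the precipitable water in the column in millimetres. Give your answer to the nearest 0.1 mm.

PW ≈ 36.1 mm

Precipitable water is the column-integrated vapour mass per unit area: PW = (1/g) Σ q̄ Δp, with q in kg/kg and Δp in Pa (1 kg/m² of water = 1 mm).
Layer 101.5–87 kPa: Δp = 145 hPa = 14500 Pa, q̄ = 0.011 kg/kg → 0.011 × 14500 / 9.8 = 16.28 mm
Layer 87–80 kPa: Δp = 70 hPa = 7000 Pa, q̄ = 0.0081 kg/kg → 0.0081 × 7000 / 9.8 = 5.79 mm
Layer 80–48 kPa: Δp = 320 hPa = 32000 Pa, q̄ = 0.004 kg/kg → 0.004 × 32000 / 9.8 = 13.06 mm
Layer 48–40 kPa: Δp = 80 hPa = 8000 Pa, q̄ = 0.0012 kg/kg → 0.0012 × 8000 / 9.8 = 0.98 mm
PW = 16.28 + 5.79 + 13.06 + 0.98 = 36.11 ≈ 36.1 mm.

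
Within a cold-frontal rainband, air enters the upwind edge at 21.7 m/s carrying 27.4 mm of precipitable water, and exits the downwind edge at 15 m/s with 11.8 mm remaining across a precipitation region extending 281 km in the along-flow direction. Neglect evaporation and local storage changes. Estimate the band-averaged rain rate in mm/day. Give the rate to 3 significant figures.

R ≈ 128 mm/day

Column moisture flux per unit crosswind length is F = V × PW.
Inflow: F_in = 21.7 × 27.4 = 594.58 mm·m/s
Outflow: F_out = 15 × 11.8 = 177 mm·m/s
Steady-state rate R = (F_in − F_out)/L = (594.58 − 177) / 281000 m = 1.486e-03 mm/s.
R = 1.486e-03 × 3600 × 24 = 128 mm/day.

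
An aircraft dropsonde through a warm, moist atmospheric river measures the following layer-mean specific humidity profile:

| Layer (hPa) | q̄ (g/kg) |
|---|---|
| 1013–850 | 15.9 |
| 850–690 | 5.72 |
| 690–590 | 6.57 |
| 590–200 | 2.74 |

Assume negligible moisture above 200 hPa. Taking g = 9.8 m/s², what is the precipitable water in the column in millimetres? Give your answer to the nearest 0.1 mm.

PW ≈ 53.4 mm

Precipitable water is the column-integrated vapour mass per unit area: PW = (1/g) Σ q̄ Δp, with q in kg/kg and Δp in Pa (1 kg/m² of water = 1 mm).
Layer 1013–850 hPa: Δp = 163 hPa = 16300 Pa, q̄ = 0.0159 kg/kg → 0.0159 × 16300 / 9.8 = 26.45 mm
Layer 850–690 hPa: Δp = 160 hPa = 16000 Pa, q̄ = 0.00572 kg/kg → 0.00572 × 16000 / 9.8 = 9.34 mm
Layer 690–590 hPa: Δp = 100 hPa = 10000 Pa, q̄ = 0.00657 kg/kg → 0.00657 × 10000 / 9.8 = 6.70 mm
Layer 590–200 hPa: Δp = 390 hPa = 39000 Pa, q̄ = 0.00274 kg/kg → 0.00274 × 39000 / 9.8 = 10.90 mm
PW = 26.45 + 9.34 + 6.70 + 10.90 = 53.39 ≈ 53.4 mm.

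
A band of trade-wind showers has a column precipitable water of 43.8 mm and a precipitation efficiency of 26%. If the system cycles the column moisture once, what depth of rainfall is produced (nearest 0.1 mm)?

rainfall ≈ 11.4 mm

Rainfall = ε × PW = 0.26 × 43.8 = 11.4 mm.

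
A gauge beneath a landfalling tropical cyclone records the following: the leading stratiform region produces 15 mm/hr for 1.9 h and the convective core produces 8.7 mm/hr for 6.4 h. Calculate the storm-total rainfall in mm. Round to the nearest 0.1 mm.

Total = Σ Rᵢ Δtᵢ = 15 × 1.9 + 8.7 × 6.4
      = 28.5 + 55.68 = 84.2 mm.

total ≈ 84.2 mm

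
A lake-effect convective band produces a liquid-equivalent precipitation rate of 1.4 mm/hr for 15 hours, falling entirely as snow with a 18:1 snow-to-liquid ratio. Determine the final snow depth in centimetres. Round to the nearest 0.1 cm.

Liquid-equivalent depth = 1.4 × 15 = 21 mm.
Snow depth = 21 mm × 18 = 378 mm = 37.8 cm.

snow depth ≈ 37.8 cm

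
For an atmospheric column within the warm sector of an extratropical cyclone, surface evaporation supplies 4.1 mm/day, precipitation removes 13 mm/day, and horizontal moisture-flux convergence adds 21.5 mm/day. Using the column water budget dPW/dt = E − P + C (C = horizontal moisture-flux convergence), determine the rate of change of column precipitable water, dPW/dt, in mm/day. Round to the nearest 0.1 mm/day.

dPW/dt = E − P + C = 4.1 − 13 + (21.5) = 12.6 mm/day.

dPW/dt ≈ 12.6 mm/day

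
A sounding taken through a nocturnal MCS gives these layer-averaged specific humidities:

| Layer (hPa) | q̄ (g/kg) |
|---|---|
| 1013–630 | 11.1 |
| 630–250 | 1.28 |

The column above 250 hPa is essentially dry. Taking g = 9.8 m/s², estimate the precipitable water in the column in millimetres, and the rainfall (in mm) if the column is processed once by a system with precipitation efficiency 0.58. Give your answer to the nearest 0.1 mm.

Precipitable water is the column-integrated vapour mass per unit area: PW = (1/g) Σ q̄ Δp, with q in kg/kg and Δp in Pa (1 kg/m² of water = 1 mm).
Layer 1013–630 hPa: Δp = 383 hPa = 38300 Pa, q̄ = 0.0111 kg/kg → 0.0111 × 38300 / 9.8 = 43.38 mm
Layer 630–250 hPa: Δp = 380 hPa = 38000 Pa, q̄ = 0.00128 kg/kg → 0.00128 × 38000 / 9.8 = 4.96 mm
PW = 43.38 + 4.96 = 48.34 ≈ 48.3 mm.
Rainfall = ε × PW = 0.58 × 48.3 = 28.0 mm.

PW ≈ 48.3 mm; rainfall ≈ 28.0 mm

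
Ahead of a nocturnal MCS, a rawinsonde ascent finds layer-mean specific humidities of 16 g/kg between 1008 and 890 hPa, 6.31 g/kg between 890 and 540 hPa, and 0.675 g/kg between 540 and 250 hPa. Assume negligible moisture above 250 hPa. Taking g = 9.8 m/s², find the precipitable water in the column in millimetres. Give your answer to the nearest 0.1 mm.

PW ≈ 43.8 mm

Precipitable water is the column-integrated vapour mass per unit area: PW = (1/g) Σ q̄ Δp, with q in kg/kg and Δp in Pa (1 kg/m² of water = 1 mm).
Layer 1008–890 hPa: Δp = 118 hPa = 11800 Pa, q̄ = 0.016 kg/kg → 0.016 × 11800 / 9.8 = 19.27 mm
Layer 890–540 hPa: Δp = 350 hPa = 35000 Pa, q̄ = 0.00631 kg/kg → 0.00631 × 35000 / 9.8 = 22.54 mm
Layer 540–250 hPa: Δp = 290 hPa = 29000 Pa, q̄ = 0.000675 kg/kg → 0.000675 × 29000 / 9.8 = 2.00 mm
PW = 19.27 + 22.54 + 2.00 = 43.81 ≈ 43.8 mm.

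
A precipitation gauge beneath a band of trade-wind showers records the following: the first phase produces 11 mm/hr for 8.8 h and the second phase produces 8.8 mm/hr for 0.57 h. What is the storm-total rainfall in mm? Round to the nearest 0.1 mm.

total ≈ 101.8 mm

Total = Σ Rᵢ Δtᵢ = 11 × 8.8 + 8.8 × 0.57
      = 96.8 + 5.016 = 101.8 mm.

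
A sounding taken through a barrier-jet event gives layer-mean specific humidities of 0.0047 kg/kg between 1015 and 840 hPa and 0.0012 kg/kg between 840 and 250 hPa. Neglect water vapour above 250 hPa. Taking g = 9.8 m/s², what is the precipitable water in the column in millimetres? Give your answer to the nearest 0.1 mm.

Precipitable water is the column-integrated vapour mass per unit area: PW = (1/g) Σ q̄ Δp, with q in kg/kg and Δp in Pa (1 kg/m² of water = 1 mm).
Layer 1015–840 hPa: Δp = 175 hPa = 17500 Pa, q̄ = 0.0047 kg/kg → 0.0047 × 17500 / 9.8 = 8.39 mm
Layer 840–250 hPa: Δp = 590 hPa = 59000 Pa, q̄ = 0.0012 kg/kg → 0.0012 × 59000 / 9.8 = 7.22 mm
PW = 8.39 + 7.22 = 15.61 ≈ 15.6 mm.

PW ≈ 15.6 mm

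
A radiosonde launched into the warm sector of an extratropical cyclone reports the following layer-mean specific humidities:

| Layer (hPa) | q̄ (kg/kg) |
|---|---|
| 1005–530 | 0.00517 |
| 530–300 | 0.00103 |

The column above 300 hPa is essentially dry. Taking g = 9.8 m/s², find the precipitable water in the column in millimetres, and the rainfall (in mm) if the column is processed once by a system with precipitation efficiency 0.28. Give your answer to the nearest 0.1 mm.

PW ≈ 27.5 mm; rainfall ≈ 7.7 mm

Precipitable water is the column-integrated vapour mass per unit area: PW = (1/g) Σ q̄ Δp, with q in kg/kg and Δp in Pa (1 kg/m² of water = 1 mm).
Layer 1005–530 hPa: Δp = 475 hPa = 47500 Pa, q̄ = 0.00517 kg/kg → 0.00517 × 47500 / 9.8 = 25.06 mm
Layer 530–300 hPa: Δp = 230 hPa = 23000 Pa, q̄ = 0.00103 kg/kg → 0.00103 × 23000 / 9.8 = 2.42 mm
PW = 25.06 + 2.42 = 27.48 ≈ 27.5 mm.
Rainfall = ε × PW = 0.28 × 27.5 = 7.7 mm.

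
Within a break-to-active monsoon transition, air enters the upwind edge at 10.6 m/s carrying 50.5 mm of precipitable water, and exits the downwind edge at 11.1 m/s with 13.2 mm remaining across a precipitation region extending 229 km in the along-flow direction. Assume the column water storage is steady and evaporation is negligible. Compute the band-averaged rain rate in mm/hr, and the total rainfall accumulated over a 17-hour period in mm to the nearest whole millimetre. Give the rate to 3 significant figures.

R ≈ 6.11 mm/hr; total ≈ 104 mm

Column moisture flux per unit crosswind length is F = V × PW.
Inflow: F_in = 10.6 × 50.5 = 535.3 mm·m/s
Outflow: F_out = 11.1 × 13.2 = 146.52 mm·m/s
Steady-state rate R = (F_in − F_out)/L = (535.3 − 146.52) / 229000 m = 1.698e-03 mm/s.
R = 1.698e-03 × 3600 = 6.11 mm/hr.
Over 17 h: total = 6.11 × 17 = 103.87 ≈ 104 mm.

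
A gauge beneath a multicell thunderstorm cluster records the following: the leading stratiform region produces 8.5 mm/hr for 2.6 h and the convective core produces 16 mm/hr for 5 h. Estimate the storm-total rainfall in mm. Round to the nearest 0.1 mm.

total ≈ 102.1 mm

Total = Σ Rᵢ Δtᵢ = 8.5 × 2.6 + 16 × 5
      = 22.1 + 80 = 102.1 mm.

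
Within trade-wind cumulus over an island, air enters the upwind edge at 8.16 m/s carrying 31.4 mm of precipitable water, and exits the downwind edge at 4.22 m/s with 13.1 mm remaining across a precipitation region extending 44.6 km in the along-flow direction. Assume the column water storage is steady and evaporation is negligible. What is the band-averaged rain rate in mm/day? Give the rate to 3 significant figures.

Column moisture flux per unit crosswind length is F = V × PW.
Inflow: F_in = 8.16 × 31.4 = 256.224 mm·m/s
Outflow: F_out = 4.22 × 13.1 = 55.282 mm·m/s
Steady-state rate R = (F_in − F_out)/L = (256.224 − 55.282) / 44600 m = 4.505e-03 mm/s.
R = 4.505e-03 × 3600 × 24 = 389 mm/day.

R ≈ 389 mm/day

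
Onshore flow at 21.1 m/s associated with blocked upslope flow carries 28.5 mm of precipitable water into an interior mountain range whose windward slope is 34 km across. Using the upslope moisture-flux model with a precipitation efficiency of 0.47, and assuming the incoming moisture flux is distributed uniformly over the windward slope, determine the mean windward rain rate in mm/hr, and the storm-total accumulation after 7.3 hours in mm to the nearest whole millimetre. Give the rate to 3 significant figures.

R ≈ 29.9 mm/hr; total ≈ 218 mm

Incoming column moisture flux per unit ridge length: F = V × PW = 21.1 × 28.5 = 601.35 mm·m/s.
Spread over the 34 km slope with efficiency ε = 0.47: R = ε·F/W = 0.47 × 601.35 / 34000 m = 8.313e-03 mm/s.
R = 8.313e-03 × 3600 = 29.9 mm/hr.
Over 7.3 h: total = 29.9 × 7.3 = 218.27 ≈ 218 mm.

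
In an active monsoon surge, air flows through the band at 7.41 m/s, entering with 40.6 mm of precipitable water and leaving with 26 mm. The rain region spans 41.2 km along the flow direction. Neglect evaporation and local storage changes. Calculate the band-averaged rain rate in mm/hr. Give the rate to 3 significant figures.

Column moisture flux per unit crosswind length is F = V × PW.
Inflow: F_in = 7.41 × 40.6 = 300.846 mm·m/s
Outflow: F_out = 7.41 × 26 = 192.66 mm·m/s
Steady-state rate R = (F_in − F_out)/L = (300.846 − 192.66) / 41200 m = 2.626e-03 mm/s.
R = 2.626e-03 × 3600 = 9.45 mm/hr.

R ≈ 9.45 mm/hr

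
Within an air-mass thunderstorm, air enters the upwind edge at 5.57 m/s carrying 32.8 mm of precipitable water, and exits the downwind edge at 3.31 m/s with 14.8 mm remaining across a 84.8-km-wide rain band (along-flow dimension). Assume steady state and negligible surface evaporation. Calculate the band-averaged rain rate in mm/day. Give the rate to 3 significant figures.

Column moisture flux per unit crosswind length is F = V × PW.
Inflow: F_in = 5.57 × 32.8 = 182.696 mm·m/s
Outflow: F_out = 3.31 × 14.8 = 48.988 mm·m/s
Steady-state rate R = (F_in − F_out)/L = (182.696 − 48.988) / 84800 m = 1.577e-03 mm/s.
R = 1.577e-03 × 3600 × 24 = 136 mm/day.

R ≈ 136 mm/day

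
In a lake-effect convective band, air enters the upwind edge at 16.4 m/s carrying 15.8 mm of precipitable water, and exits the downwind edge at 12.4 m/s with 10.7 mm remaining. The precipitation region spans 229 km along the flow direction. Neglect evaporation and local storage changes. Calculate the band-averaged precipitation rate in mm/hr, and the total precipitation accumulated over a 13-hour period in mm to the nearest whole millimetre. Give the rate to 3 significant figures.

Column moisture flux per unit crosswind length is F = V × PW.
Inflow: F_in = 16.4 × 15.8 = 259.12 mm·m/s
Outflow: F_out = 12.4 × 10.7 = 132.68 mm·m/s
Steady-state rate R = (F_in − F_out)/L = (259.12 − 132.68) / 229000 m = 5.521e-04 mm/s.
R = 5.521e-04 × 3600 = 1.99 mm/hr.
Over 13 h: total = 1.99 × 13 = 25.87 ≈ 26 mm.

R ≈ 1.99 mm/hr; total ≈ 26 mm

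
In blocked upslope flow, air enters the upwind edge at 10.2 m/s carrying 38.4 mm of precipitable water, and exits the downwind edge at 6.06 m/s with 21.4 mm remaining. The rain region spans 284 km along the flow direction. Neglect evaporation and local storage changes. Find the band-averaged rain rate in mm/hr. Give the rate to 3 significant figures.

Column moisture flux per unit crosswind length is F = V × PW.
Inflow: F_in = 10.2 × 38.4 = 391.68 mm·m/s
Outflow: F_out = 6.06 × 21.4 = 129.684 mm·m/s
Steady-state rate R = (F_in − F_out)/L = (391.68 − 129.684) / 284000 m = 9.225e-04 mm/s.
R = 9.225e-04 × 3600 = 3.32 mm/hr.

R ≈ 3.32 mm/hr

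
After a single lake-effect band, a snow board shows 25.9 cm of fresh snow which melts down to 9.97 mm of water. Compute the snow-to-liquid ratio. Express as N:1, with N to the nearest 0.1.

Ratio = snow depth / SWE = 259 mm / 9.97 mm = 26.0, i.e. 26.0:1.

ratio ≈ 26.0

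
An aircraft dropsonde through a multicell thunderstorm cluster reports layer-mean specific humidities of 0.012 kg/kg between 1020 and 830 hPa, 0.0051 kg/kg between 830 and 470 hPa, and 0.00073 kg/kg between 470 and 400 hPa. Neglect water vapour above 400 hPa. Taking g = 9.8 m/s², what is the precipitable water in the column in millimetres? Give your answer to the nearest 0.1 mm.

Precipitable water is the column-integrated vapour mass per unit area: PW = (1/g) Σ q̄ Δp, with q in kg/kg and Δp in Pa (1 kg/m² of water = 1 mm).
Layer 1020–830 hPa: Δp = 190 hPa = 19000 Pa, q̄ = 0.012 kg/kg → 0.012 × 19000 / 9.8 = 23.27 mm
Layer 830–470 hPa: Δp = 360 hPa = 36000 Pa, q̄ = 0.0051 kg/kg → 0.0051 × 36000 / 9.8 = 18.73 mm
Layer 470–400 hPa: Δp = 70 hPa = 7000 Pa, q̄ = 0.00073 kg/kg → 0.00073 × 7000 / 9.8 = 0.52 mm
PW = 23.27 + 18.73 + 0.52 = 42.52 ≈ 42.5 mm.

PW ≈ 42.5 mm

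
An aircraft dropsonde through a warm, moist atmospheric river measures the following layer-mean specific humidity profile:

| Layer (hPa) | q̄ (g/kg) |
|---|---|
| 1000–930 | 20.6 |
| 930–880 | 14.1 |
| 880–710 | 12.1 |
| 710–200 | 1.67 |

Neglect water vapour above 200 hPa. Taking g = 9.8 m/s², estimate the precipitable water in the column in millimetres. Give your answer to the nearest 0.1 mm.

PW ≈ 51.6 mm

Precipitable water is the column-integrated vapour mass per unit area: PW = (1/g) Σ q̄ Δp, with q in kg/kg and Δp in Pa (1 kg/m² of water = 1 mm).
Layer 1000–930 hPa: Δp = 70 hPa = 7000 Pa, q̄ = 0.0206 kg/kg → 0.0206 × 7000 / 9.8 = 14.71 mm
Layer 930–880 hPa: Δp = 50 hPa = 5000 Pa, q̄ = 0.0141 kg/kg → 0.0141 × 5000 / 9.8 = 7.19 mm
Layer 880–710 hPa: Δp = 170 hPa = 17000 Pa, q̄ = 0.0121 kg/kg → 0.0121 × 17000 / 9.8 = 20.99 mm
Layer 710–200 hPa: Δp = 510 hPa = 51000 Pa, q̄ = 0.00167 kg/kg → 0.00167 × 51000 / 9.8 = 8.69 mm
PW = 14.71 + 7.19 + 20.99 + 8.69 = 51.58 ≈ 51.6 mm.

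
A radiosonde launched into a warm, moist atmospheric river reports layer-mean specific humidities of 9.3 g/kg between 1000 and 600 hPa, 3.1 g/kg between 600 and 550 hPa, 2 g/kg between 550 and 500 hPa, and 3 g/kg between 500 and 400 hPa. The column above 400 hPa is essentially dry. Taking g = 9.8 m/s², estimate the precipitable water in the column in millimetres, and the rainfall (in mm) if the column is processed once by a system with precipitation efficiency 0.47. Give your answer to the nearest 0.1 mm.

Precipitable water is the column-integrated vapour mass per unit area: PW = (1/g) Σ q̄ Δp, with q in kg/kg and Δp in Pa (1 kg/m² of water = 1 mm).
Layer 1000–600 hPa: Δp = 400 hPa = 40000 Pa, q̄ = 0.0093 kg/kg → 0.0093 × 40000 / 9.8 = 37.96 mm
Layer 600–550 hPa: Δp = 50 hPa = 5000 Pa, q̄ = 0.0031 kg/kg → 0.0031 × 5000 / 9.8 = 1.58 mm
Layer 550–500 hPa: Δp = 50 hPa = 5000 Pa, q̄ = 0.002 kg/kg → 0.002 × 5000 / 9.8 = 1.02 mm
Layer 500–400 hPa: Δp = 100 hPa = 10000 Pa, q̄ = 0.003 kg/kg → 0.003 × 10000 / 9.8 = 3.06 mm
PW = 37.96 + 1.58 + 1.02 + 3.06 = 43.62 ≈ 43.6 mm.
Rainfall = ε × PW = 0.47 × 43.6 = 20.5 mm.

PW ≈ 43.6 mm; rainfall ≈ 20.5 mm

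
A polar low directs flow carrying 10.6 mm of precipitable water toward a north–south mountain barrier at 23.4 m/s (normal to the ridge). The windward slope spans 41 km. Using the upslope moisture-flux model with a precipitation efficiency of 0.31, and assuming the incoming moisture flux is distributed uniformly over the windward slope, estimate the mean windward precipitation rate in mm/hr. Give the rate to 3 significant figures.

Incoming column moisture flux per unit ridge length: F = V × PW = 23.4 × 10.6 = 248.04 mm·m/s.
Spread over the 41 km slope with efficiency ε = 0.31: R = ε·F/W = 0.31 × 248.04 / 41000 m = 1.875e-03 mm/s.
R = 1.875e-03 × 3600 = 6.75 mm/hr.

R ≈ 6.75 mm/hr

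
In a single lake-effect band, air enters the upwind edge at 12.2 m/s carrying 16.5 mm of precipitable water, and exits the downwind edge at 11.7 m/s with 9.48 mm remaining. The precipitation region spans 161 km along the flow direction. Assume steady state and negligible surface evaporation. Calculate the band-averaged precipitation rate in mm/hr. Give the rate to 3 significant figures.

R ≈ 2.02 mm/hr

Column moisture flux per unit crosswind length is F = V × PW.
Inflow: F_in = 12.2 × 16.5 = 201.3 mm·m/s
Outflow: F_out = 11.7 × 9.48 = 110.916 mm·m/s
Steady-state rate R = (F_in − F_out)/L = (201.3 − 110.916) / 161000 m = 5.614e-04 mm/s.
R = 5.614e-04 × 3600 = 2.02 mm/hr.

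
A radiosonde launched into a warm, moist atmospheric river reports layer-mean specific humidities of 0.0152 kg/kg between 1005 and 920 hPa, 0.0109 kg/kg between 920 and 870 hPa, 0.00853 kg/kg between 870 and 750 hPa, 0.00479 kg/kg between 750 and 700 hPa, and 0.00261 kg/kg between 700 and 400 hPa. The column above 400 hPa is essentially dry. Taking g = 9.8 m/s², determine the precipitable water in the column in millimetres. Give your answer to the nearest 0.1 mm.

Precipitable water is the column-integrated vapour mass per unit area: PW = (1/g) Σ q̄ Δp, with q in kg/kg and Δp in Pa (1 kg/m² of water = 1 mm).
Layer 1005–920 hPa: Δp = 85 hPa = 8500 Pa, q̄ = 0.0152 kg/kg → 0.0152 × 8500 / 9.8 = 13.18 mm
Layer 920–870 hPa: Δp = 50 hPa = 5000 Pa, q̄ = 0.0109 kg/kg → 0.0109 × 5000 / 9.8 = 5.56 mm
Layer 870–750 hPa: Δp = 120 hPa = 12000 Pa, q̄ = 0.00853 kg/kg → 0.00853 × 12000 / 9.8 = 10.44 mm
Layer 750–700 hPa: Δp = 50 hPa = 5000 Pa, q̄ = 0.00479 kg/kg → 0.00479 × 5000 / 9.8 = 2.44 mm
Layer 700–400 hPa: Δp = 300 hPa = 30000 Pa, q̄ = 0.00261 kg/kg → 0.00261 × 30000 / 9.8 = 7.99 mm
PW = 13.18 + 5.56 + 10.44 + 2.44 + 7.99 = 39.61 ≈ 39.6 mm.

PW ≈ 39.6 mm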